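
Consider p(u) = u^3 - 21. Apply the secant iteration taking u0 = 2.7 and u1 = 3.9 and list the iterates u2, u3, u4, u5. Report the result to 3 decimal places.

2.740, 2.753, 2.759, 2.759

p(2.7) = -1.31700, p(3.9) = 38.31900
u2 = 3.90000 − 38.31900·(3.90000 − 2.70000) / (38.31900 − (-1.31700)) = 3.90000 − (45.98280)/(39.63600) = 2.73987
p(2.73987) = -0.43204
u3 = 2.73987 − (-0.43204)·(2.73987 − 3.90000) / (-0.43204 − 38.31900) = 2.73987 − (0.50122)/(-38.75104) = 2.75281
p(2.75281) = -0.13937
u4 = 2.75281 − (-0.13937)·(2.75281 − 2.73987) / (-0.13937 − (-0.43204)) = 2.75281 − (-0.00180)/(0.29267) = 2.75897
p(2.75897) = 0.00097
u5 = 2.75897 − 0.00097·(2.75897 − 2.75281) / (0.00097 − (-0.13937)) = 2.75897 − (0.00001)/(0.14034) = 2.75892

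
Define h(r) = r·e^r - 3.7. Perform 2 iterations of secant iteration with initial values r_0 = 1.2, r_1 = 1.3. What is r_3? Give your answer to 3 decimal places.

1.160

h(1.2) = 0.28414, h(1.3) = 1.07009
r_2 = 1.30000 − 1.07009·(1.30000 − 1.20000) / (1.07009 − 0.28414) = 1.30000 − (0.10701)/(0.78595) = 1.16385
h(1.16385) = 0.02691
r_3 = 1.16385 − 0.02691·(1.16385 − 1.30000) / (0.02691 − 1.07009) = 1.16385 − (-0.00366)/(-1.04318) = 1.16034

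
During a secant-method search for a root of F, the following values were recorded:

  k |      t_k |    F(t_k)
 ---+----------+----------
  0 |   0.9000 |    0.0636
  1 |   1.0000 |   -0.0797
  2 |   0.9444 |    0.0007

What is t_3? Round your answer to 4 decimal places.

0.9449

t_3 = 0.9444 − 0.0007·(0.9444 − 1.0000) / (0.0007 − (-0.0797))
   = 0.9444 − (-0.000039)/(0.080400) = 0.944884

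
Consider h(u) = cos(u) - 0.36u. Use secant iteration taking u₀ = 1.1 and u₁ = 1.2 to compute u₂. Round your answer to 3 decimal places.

h(1.1) = 0.05760, h(1.2) = -0.06964
u₂ = 1.20000 − (-0.06964)·(1.20000 − 1.10000) / (-0.06964 − 0.05760) = 1.20000 − (-0.00696)/(-0.12724) = 1.14527

1.145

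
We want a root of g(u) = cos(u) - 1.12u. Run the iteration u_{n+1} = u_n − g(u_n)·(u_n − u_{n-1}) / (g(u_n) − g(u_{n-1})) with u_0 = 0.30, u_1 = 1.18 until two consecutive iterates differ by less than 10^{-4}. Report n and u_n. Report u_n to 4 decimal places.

n = 5, u_n = 0.6891

g(0.30) = 0.619336, g(1.18) = -0.940675
u_2 = 1.180000 − (-0.940675)·(0.880000)/(-1.560012) = 0.649367;  |Δ| = 0.530633
g(0.649367) = 0.069176
u_3 = 0.649367 − 0.069176·(-0.530633)/(1.009851) = 0.685716;  |Δ| = 0.036349
g(0.685716) = 0.005964
u_4 = 0.685716 − 0.005964·(0.036349)/(-0.063212) = 0.689145;  |Δ| = 0.003430
g(0.689145) = -0.000053
u_5 = 0.689145 − (-0.000053)·(0.003430)/(-0.006018) = 0.689115;  |Δ| = 0.000030
|u_5 − u_4| = 0.000030 < 10^{-4}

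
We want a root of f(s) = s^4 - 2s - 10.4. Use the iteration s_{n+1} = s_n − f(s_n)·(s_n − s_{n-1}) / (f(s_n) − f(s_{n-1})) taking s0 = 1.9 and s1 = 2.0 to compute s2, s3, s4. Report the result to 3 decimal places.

f(1.9) = -1.16790, f(2.0) = 1.60000
s2 = 2.00000 − 1.60000·(2.00000 − 1.90000) / (1.60000 − (-1.16790)) = 2.00000 − (0.16000)/(2.76790) = 1.94219
f(1.94219) = -0.05551
s3 = 1.94219 − (-0.05551)·(1.94219 − 2.00000) / (-0.05551 − 1.60000) = 1.94219 − (0.00321)/(-1.65551) = 1.94413
f(1.94413) = -0.00250
s4 = 1.94413 − (-0.00250)·(1.94413 − 1.94219) / (-0.00250 − (-0.05551)) = 1.94413 − (0.00000)/(0.05300) = 1.94422

1.942, 1.944, 1.944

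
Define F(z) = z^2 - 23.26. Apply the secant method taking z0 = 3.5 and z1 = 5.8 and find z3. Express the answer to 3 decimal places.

4.810

F(3.5) = -11.01000, F(5.8) = 10.38000
z2 = 5.80000 − 10.38000·(5.80000 − 3.50000) / (10.38000 − (-11.01000)) = 5.80000 − (23.87400)/(21.39000) = 4.68387
F(4.68387) = -1.32135
z3 = 4.68387 − (-1.32135)·(4.68387 − 5.80000) / (-1.32135 − 10.38000) = 4.68387 − (1.47480)/(-11.70135) = 4.80991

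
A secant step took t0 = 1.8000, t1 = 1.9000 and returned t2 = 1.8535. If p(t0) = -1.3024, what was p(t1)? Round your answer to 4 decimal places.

The secant line through (1.8000, -1.3024) and (1.9000, p(t1)) crosses zero at t2 = 1.8535.
So (1.8000, -1.3024), (1.9000, p(t1)), (1.8535, 0) are collinear:
p(t1) = -1.3024 · (1.9000 − 1.8535) / (1.8000 − 1.8535) = -1.3024 · (0.046500)/(-0.053500) = 1.131993

1.1320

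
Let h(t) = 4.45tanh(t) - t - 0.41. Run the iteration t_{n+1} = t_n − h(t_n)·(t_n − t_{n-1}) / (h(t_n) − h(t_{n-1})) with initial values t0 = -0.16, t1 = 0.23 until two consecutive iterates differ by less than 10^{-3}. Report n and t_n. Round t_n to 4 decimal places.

n = 4, t_n = 0.1196

h(-0.16) = -0.955986, h(0.23) = 0.365826
t2 = 0.230000 − 0.365826·(0.390000)/(1.321812) = 0.122063;  |Δ| = 0.107937
h(0.122063) = 0.008436
t3 = 0.122063 − 0.008436·(-0.107937)/(-0.357390) = 0.119515;  |Δ| = 0.002548
h(0.119515) = -0.000190
t4 = 0.119515 − (-0.000190)·(-0.002548)/(-0.008626) = 0.119571;  |Δ| = 0.000056
|t4 − t3| = 0.000056 < 10^{-3}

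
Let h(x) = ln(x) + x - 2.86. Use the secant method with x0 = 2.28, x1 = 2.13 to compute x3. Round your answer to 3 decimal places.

2.112

h(2.28) = 0.24418, h(2.13) = 0.02612
x2 = 2.13000 − 0.02612·(2.13000 − 2.28000) / (0.02612 − 0.24418) = 2.13000 − (-0.00392)/(-0.21805) = 2.11203
h(2.11203) = -0.00032
x3 = 2.11203 − (-0.00032)·(2.11203 − 2.13000) / (-0.00032 − 0.02612) = 2.11203 − (0.00001)/(-0.02644) = 2.11225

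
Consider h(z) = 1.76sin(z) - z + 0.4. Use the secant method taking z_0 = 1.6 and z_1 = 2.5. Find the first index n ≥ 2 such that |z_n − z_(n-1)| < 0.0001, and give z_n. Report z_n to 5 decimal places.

n = 6, z_n = 2.00021

h(1.6) = 0.5592495, h(2.5) = -1.0466890
z_2 = 2.5000000 − (-1.0466890)·(0.9000000)/(-1.6059386) = 1.9134146;  |Δ| = 0.5865854
h(1.9134146) = 0.1442912
z_3 = 1.9134146 − 0.1442912·(-0.5865854)/(1.1909802) = 1.9844813;  |Δ| = 0.0710668
h(1.9844813) = 0.0270551
z_4 = 1.9844813 − 0.0270551·(0.0710668)/(-0.1172361) = 2.0008818;  |Δ| = 0.0164004
h(2.0008818) = -0.0011647
z_5 = 2.0008818 − (-0.0011647)·(0.0164004)/(-0.0282198) = 2.0002049;  |Δ| = 0.0006769
h(2.0002049) = 0.0000085
z_6 = 2.0002049 − 0.0000085·(-0.0006769)/(0.0011733) = 2.0002098;  |Δ| = 0.0000049
|z_6 − z_5| = 0.0000049 < 0.0001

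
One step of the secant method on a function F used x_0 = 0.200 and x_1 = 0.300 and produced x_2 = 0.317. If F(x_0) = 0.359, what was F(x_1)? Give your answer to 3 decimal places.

0.052

The secant line through (0.200, 0.359) and (0.300, F(x_1)) crosses zero at x_2 = 0.317.
So (0.200, 0.359), (0.300, F(x_1)), (0.317, 0) are collinear:
F(x_1) = 0.359 · (0.300 − 0.317) / (0.200 − 0.317) = 0.359 · (-0.01700)/(-0.11700) = 0.05216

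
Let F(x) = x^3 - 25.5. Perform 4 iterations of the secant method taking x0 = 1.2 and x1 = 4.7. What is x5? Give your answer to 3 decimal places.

F(1.2) = -23.77200, F(4.7) = 78.32300
x2 = 4.70000 − 78.32300·(4.70000 − 1.20000) / (78.32300 − (-23.77200)) = 4.70000 − (274.13050)/(102.09500) = 2.01495
F(2.01495) = -17.31929
x3 = 2.01495 − (-17.31929)·(2.01495 − 4.70000) / (-17.31929 − 78.32300) = 2.01495 − (46.50322)/(-95.64229) = 2.50117
F(2.50117) = -9.85311
x4 = 2.50117 − (-9.85311)·(2.50117 − 2.01495) / (-9.85311 − (-17.31929)) = 2.50117 − (-4.79078)/(7.46619) = 3.14283
F(3.14283) = 5.54294
x5 = 3.14283 − 5.54294·(3.14283 − 2.50117) / (5.54294 − (-9.85311)) = 3.14283 − (3.55670)/(15.39605) = 2.91182

2.912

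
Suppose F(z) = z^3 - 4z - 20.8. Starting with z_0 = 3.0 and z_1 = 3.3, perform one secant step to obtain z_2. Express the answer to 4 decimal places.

F(3.0) = -5.800000, F(3.3) = 1.937000
z_2 = 3.300000 − 1.937000·(3.300000 − 3.000000) / (1.937000 − (-5.800000)) = 3.300000 − (0.581100)/(7.737000) = 3.224893

3.2249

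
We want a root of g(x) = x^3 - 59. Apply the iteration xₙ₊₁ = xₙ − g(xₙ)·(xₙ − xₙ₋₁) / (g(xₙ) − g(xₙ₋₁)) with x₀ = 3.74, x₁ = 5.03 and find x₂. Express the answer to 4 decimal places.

3.8551

g(3.74) = -6.686376, g(5.03) = 68.263527
x₂ = 5.030000 − 68.263527·(5.030000 − 3.740000) / (68.263527 − (-6.686376)) = 5.030000 − (88.059950)/(74.949903) = 3.855083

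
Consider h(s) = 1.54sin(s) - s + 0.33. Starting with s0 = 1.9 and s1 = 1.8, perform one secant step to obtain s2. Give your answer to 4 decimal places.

1.8209

h(1.9) = -0.112698, h(1.8) = 0.029725
s2 = 1.800000 − 0.029725·(1.800000 − 1.900000) / (0.029725 − (-0.112698)) = 1.800000 − (-0.002973)/(0.142423) = 1.820871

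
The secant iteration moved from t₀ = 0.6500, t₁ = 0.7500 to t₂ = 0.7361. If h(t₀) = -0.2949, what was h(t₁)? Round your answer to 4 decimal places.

The secant line through (0.6500, -0.2949) and (0.7500, h(t₁)) crosses zero at t₂ = 0.7361.
So (0.6500, -0.2949), (0.7500, h(t₁)), (0.7361, 0) are collinear:
h(t₁) = -0.2949 · (0.7500 − 0.7361) / (0.6500 − 0.7361) = -0.2949 · (0.013900)/(-0.086100) = 0.047609

0.0476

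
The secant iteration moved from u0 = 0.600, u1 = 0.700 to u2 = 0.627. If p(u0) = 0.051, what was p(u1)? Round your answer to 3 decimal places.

-0.138

The secant line through (0.600, 0.051) and (0.700, p(u1)) crosses zero at u2 = 0.627.
So (0.600, 0.051), (0.700, p(u1)), (0.627, 0) are collinear:
p(u1) = 0.051 · (0.700 − 0.627) / (0.600 − 0.627) = 0.051 · (0.07300)/(-0.02700) = -0.13789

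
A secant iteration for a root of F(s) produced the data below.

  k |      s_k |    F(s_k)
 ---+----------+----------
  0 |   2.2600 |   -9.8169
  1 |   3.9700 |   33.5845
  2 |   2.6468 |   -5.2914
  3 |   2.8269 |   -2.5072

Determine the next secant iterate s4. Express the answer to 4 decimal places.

s4 = 2.8269 − (-2.5072)·(2.8269 − 2.6468) / (-2.5072 − (-5.2914))
   = 2.8269 − (-0.451547)/(2.784200) = 2.989082

2.9891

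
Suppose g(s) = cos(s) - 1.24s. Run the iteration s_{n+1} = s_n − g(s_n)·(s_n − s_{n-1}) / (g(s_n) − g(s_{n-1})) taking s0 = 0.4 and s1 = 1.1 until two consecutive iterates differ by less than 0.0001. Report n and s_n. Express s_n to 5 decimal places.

g(0.4) = 0.4250610, g(1.1) = -0.9104039
s2 = 1.1000000 − (-0.9104039)·(0.7000000)/(-1.3354649) = 0.6228008;  |Δ| = 0.4771992
g(0.6228008) = 0.0399748
s3 = 0.6228008 − 0.0399748·(-0.4771992)/(0.9503787) = 0.6428728;  |Δ| = 0.0200720
g(0.6428728) = 0.0032146
s4 = 0.6428728 − 0.0032146·(0.0200720)/(-0.0367603) = 0.6446280;  |Δ| = 0.0017552
g(0.6446280) = -0.0000154
s5 = 0.6446280 − (-0.0000154)·(0.0017552)/(-0.0032300) = 0.6446197;  |Δ| = 0.0000084
|s5 − s4| = 0.0000084 < 0.0001

n = 5, s_n = 0.64462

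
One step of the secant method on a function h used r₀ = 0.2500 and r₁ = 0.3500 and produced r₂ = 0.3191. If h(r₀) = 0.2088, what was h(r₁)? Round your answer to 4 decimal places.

-0.0934

The secant line through (0.2500, 0.2088) and (0.3500, h(r₁)) crosses zero at r₂ = 0.3191.
So (0.2500, 0.2088), (0.3500, h(r₁)), (0.3191, 0) are collinear:
h(r₁) = 0.2088 · (0.3500 − 0.3191) / (0.2500 − 0.3191) = 0.2088 · (0.030900)/(-0.069100) = -0.093371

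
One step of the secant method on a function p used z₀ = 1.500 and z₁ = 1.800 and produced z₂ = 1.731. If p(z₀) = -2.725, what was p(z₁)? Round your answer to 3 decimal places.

The secant line through (1.500, -2.725) and (1.800, p(z₁)) crosses zero at z₂ = 1.731.
So (1.500, -2.725), (1.800, p(z₁)), (1.731, 0) are collinear:
p(z₁) = -2.725 · (1.800 − 1.731) / (1.500 − 1.731) = -2.725 · (0.06900)/(-0.23100) = 0.81396

0.814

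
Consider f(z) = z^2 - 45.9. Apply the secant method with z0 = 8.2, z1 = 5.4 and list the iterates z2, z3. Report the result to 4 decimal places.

6.6309, 6.7914

f(8.2) = 21.340000, f(5.4) = -16.740000
z2 = 5.400000 − (-16.740000)·(5.400000 − 8.200000) / (-16.740000 − 21.340000) = 5.400000 − (46.872000)/(-38.080000) = 6.630882
f(6.630882) = -1.931399
z3 = 6.630882 − (-1.931399)·(6.630882 − 5.400000) / (-1.931399 − (-16.740000)) = 6.630882 − (-2.377325)/(14.808601) = 6.791419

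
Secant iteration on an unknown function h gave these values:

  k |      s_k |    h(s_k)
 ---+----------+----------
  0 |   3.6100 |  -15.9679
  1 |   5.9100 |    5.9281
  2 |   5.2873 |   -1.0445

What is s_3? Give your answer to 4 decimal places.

s_3 = 5.2873 − (-1.0445)·(5.2873 − 5.9100) / (-1.0445 − 5.9281)
   = 5.2873 − (0.650410)/(-6.972600) = 5.380581

5.3806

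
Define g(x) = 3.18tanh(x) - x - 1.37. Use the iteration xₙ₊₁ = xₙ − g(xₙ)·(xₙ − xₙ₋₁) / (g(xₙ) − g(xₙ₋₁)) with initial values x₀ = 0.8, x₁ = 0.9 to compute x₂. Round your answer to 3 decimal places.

g(0.8) = -0.05836, g(0.9) = 0.00783
x₂ = 0.90000 − 0.00783·(0.90000 − 0.80000) / (0.00783 − (-0.05836)) = 0.90000 − (0.00078)/(0.06619) = 0.88817

0.888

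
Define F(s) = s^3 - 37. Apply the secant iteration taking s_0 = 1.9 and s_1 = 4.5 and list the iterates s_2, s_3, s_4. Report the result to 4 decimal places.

F(1.9) = -30.141000, F(4.5) = 54.125000
s_2 = 4.500000 − 54.125000·(4.500000 − 1.900000) / (54.125000 − (-30.141000)) = 4.500000 − (140.725000)/(84.266000) = 2.829991
F(2.829991) = -14.335035
s_3 = 2.829991 − (-14.335035)·(2.829991 − 4.500000) / (-14.335035 − 54.125000) = 2.829991 − (23.939642)/(-68.460035) = 3.179679
F(3.179679) = -4.852318
s_4 = 3.179679 − (-4.852318)·(3.179679 − 2.829991) / (-4.852318 − (-14.335035)) = 3.179679 − (-1.696797)/(9.482717) = 3.358614

2.8300, 3.1797, 3.3586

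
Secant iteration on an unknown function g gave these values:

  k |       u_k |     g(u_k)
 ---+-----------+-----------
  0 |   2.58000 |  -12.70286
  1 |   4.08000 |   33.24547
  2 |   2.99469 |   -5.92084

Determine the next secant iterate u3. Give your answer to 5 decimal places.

u3 = 2.99469 − (-5.92084)·(2.99469 − 4.08000) / (-5.92084 − 33.24547)
   = 2.99469 − (6.4259469)/(-39.1663100) = 3.1587582

3.15876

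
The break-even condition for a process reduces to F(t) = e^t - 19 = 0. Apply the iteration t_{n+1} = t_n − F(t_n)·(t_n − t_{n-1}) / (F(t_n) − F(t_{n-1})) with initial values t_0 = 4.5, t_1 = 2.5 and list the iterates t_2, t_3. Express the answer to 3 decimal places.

F(4.5) = 71.01713, F(2.5) = -6.81751
t_2 = 2.50000 − (-6.81751)·(2.50000 − 4.50000) / (-6.81751 − 71.01713) = 2.50000 − (13.63501)/(-77.83464) = 2.67518
F(2.67518) = -4.48505
t_3 = 2.67518 − (-4.48505)·(2.67518 − 2.50000) / (-4.48505 − (-6.81751)) = 2.67518 − (-0.78569)/(2.33246) = 3.01203

2.675, 3.012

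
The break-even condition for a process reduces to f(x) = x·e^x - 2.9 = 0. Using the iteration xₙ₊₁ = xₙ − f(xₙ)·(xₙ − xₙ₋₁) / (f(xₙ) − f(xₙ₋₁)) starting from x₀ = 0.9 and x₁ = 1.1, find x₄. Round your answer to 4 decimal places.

1.0326

f(0.9) = -0.686357, f(1.1) = 0.404583
x₂ = 1.100000 − 0.404583·(1.100000 − 0.900000) / (0.404583 − (-0.686357)) = 1.100000 − (0.080917)/(1.090940) = 1.025829
f(1.025829) = -0.038548
x₃ = 1.025829 − (-0.038548)·(1.025829 − 1.100000) / (-0.038548 − 0.404583) = 1.025829 − (0.002859)/(-0.443130) = 1.032281
f(1.032281) = -0.001911
x₄ = 1.032281 − (-0.001911)·(1.032281 − 1.025829) / (-0.001911 − (-0.038548)) = 1.032281 − (-0.000012)/(0.036636) = 1.032617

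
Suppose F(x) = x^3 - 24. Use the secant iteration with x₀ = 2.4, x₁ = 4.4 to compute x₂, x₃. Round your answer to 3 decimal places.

2.685, 2.806

F(2.4) = -10.17600, F(4.4) = 61.18400
x₂ = 4.40000 − 61.18400·(4.40000 − 2.40000) / (61.18400 − (-10.17600)) = 4.40000 − (122.36800)/(71.36000) = 2.68520
F(2.68520) = -4.63887
x₃ = 2.68520 − (-4.63887)·(2.68520 − 4.40000) / (-4.63887 − 61.18400) = 2.68520 − (7.95472)/(-65.82287) = 2.80605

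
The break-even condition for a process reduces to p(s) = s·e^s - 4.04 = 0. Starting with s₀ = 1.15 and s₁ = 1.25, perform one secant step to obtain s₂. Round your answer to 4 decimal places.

p(1.15) = -0.408078, p(1.25) = 0.322929
s₂ = 1.250000 − 0.322929·(1.250000 − 1.150000) / (0.322929 − (-0.408078)) = 1.250000 − (0.032293)/(0.731007) = 1.205824

1.2058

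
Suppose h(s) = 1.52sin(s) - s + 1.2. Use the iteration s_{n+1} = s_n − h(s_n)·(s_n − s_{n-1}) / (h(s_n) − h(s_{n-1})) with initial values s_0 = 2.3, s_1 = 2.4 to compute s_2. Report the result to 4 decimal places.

2.3162

h(2.3) = 0.033472, h(2.4) = -0.173296
s_2 = 2.400000 − (-0.173296)·(2.400000 − 2.300000) / (-0.173296 − 0.033472) = 2.400000 − (-0.017330)/(-0.206768) = 2.316188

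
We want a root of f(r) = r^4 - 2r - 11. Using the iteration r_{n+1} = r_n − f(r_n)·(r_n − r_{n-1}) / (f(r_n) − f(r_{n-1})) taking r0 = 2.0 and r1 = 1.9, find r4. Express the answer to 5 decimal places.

f(2.0) = 1.0000000, f(1.9) = -1.7679000
r2 = 1.9000000 − (-1.7679000)·(1.9000000 − 2.0000000) / (-1.7679000 − 1.0000000) = 1.9000000 − (0.1767900)/(-2.7679000) = 1.9638715
f(1.9638715) = -0.0529033
r3 = 1.9638715 − (-0.0529033)·(1.9638715 − 1.9000000) / (-0.0529033 − (-1.7679000)) = 1.9638715 − (-0.0033790)/(1.7149967) = 1.9658418
f(1.9658418) = 0.0029394
r4 = 1.9658418 − 0.0029394·(1.9658418 − 1.9638715) / (0.0029394 − (-0.0529033)) = 1.9658418 − (0.0000058)/(0.0558427) = 1.9657381

1.96574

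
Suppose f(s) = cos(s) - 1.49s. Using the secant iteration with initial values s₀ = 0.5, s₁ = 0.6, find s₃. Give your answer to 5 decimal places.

0.56635

f(0.5) = 0.1325826, f(0.6) = -0.0686644
s₂ = 0.6000000 − (-0.0686644)·(0.6000000 − 0.5000000) / (-0.0686644 − 0.1325826) = 0.6000000 − (-0.0068664)/(-0.2012469) = 0.5658805
f(0.5658805) = 0.0009548
s₃ = 0.5658805 − 0.0009548·(0.5658805 − 0.6000000) / (0.0009548 − (-0.0686644)) = 0.5658805 − (-0.0000326)/(0.0696192) = 0.5663485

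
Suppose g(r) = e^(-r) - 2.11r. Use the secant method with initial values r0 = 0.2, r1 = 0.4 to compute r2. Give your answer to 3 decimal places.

0.339

g(0.2) = 0.39673, g(0.4) = -0.17368
r2 = 0.40000 − (-0.17368)·(0.40000 − 0.20000) / (-0.17368 − 0.39673) = 0.40000 − (-0.03474)/(-0.57041) = 0.33910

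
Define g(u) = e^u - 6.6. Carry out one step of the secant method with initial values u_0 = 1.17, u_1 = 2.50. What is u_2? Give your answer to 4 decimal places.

g(1.17) = -3.378007, g(2.50) = 5.582494
u_2 = 2.500000 − 5.582494·(2.500000 − 1.170000) / (5.582494 − (-3.378007)) = 2.500000 − (7.424717)/(8.960501) = 1.671395

1.6714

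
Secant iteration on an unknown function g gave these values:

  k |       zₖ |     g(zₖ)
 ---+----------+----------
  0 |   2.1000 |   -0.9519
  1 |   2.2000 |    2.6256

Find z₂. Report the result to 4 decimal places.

z₂ = 2.2000 − 2.6256·(2.2000 − 2.1000) / (2.6256 − (-0.9519))
   = 2.2000 − (0.262560)/(3.577500) = 2.126608

2.1266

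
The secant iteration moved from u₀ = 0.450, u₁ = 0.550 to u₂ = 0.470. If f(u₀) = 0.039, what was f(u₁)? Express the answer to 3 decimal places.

-0.156

The secant line through (0.450, 0.039) and (0.550, f(u₁)) crosses zero at u₂ = 0.470.
So (0.450, 0.039), (0.550, f(u₁)), (0.470, 0) are collinear:
f(u₁) = 0.039 · (0.550 − 0.470) / (0.450 − 0.470) = 0.039 · (0.08000)/(-0.02000) = -0.15600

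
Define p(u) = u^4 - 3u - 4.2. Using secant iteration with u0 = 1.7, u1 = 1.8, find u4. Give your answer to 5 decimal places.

1.75384

p(1.7) = -0.9479000, p(1.8) = 0.8976000
u2 = 1.8000000 − 0.8976000·(1.8000000 − 1.7000000) / (0.8976000 − (-0.9479000)) = 1.8000000 − (0.0897600)/(1.8455000) = 1.7513628
p(1.7513628) = -0.0459335
u3 = 1.7513628 − (-0.0459335)·(1.7513628 − 1.8000000) / (-0.0459335 − 0.8976000) = 1.7513628 − (0.0022341)/(-0.9435335) = 1.7537306
p(1.7537306) = -0.0020556
u4 = 1.7537306 − (-0.0020556)·(1.7537306 − 1.7513628) / (-0.0020556 − (-0.0459335)) = 1.7537306 − (-0.0000049)/(0.0438778) = 1.7538415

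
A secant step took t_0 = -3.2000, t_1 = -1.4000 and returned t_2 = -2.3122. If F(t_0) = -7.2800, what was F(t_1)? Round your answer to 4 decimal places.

7.4801

The secant line through (-3.2000, -7.2800) and (-1.4000, F(t_1)) crosses zero at t_2 = -2.3122.
So (-3.2000, -7.2800), (-1.4000, F(t_1)), (-2.3122, 0) are collinear:
F(t_1) = -7.2800 · (-1.4000 − (-2.3122)) / (-3.2000 − (-2.3122)) = -7.2800 · (0.912200)/(-0.887800) = 7.480081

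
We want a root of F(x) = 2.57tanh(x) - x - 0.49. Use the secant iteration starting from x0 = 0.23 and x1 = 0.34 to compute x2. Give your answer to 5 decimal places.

0.33152

F(0.23) = -0.1391071, F(0.34) = 0.0116169
x2 = 0.3400000 − 0.0116169·(0.3400000 − 0.2300000) / (0.0116169 − (-0.1391071)) = 0.3400000 − (0.0012779)/(0.1507240) = 0.3315219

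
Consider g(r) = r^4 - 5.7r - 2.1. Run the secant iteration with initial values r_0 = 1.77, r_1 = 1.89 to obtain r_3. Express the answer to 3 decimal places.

1.895

g(1.77) = -2.37394, g(1.89) = -0.11310
r_2 = 1.89000 − (-0.11310)·(1.89000 − 1.77000) / (-0.11310 − (-2.37394)) = 1.89000 − (-0.01357)/(2.26084) = 1.89600
g(1.89600) = 0.01557
r_3 = 1.89600 − 0.01557·(1.89600 − 1.89000) / (0.01557 − (-0.11310)) = 1.89600 − (0.00009)/(0.12867) = 1.89528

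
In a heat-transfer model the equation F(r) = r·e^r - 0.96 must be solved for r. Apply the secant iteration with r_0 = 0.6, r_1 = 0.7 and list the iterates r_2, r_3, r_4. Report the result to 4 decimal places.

0.5579, 0.5531, 0.5525

F(0.6) = 0.133271, F(0.7) = 0.449627
r_2 = 0.700000 − 0.449627·(0.700000 − 0.600000) / (0.449627 − 0.133271) = 0.700000 − (0.044963)/(0.316356) = 0.557873
F(0.557873) = 0.014578
r_3 = 0.557873 − 0.014578·(0.557873 − 0.700000) / (0.014578 − 0.449627) = 0.557873 − (-0.002072)/(-0.435049) = 0.553111
F(0.553111) = 0.001667
r_4 = 0.553111 − 0.001667·(0.553111 − 0.557873) / (0.001667 − 0.014578) = 0.553111 − (-0.000008)/(-0.012910) = 0.552496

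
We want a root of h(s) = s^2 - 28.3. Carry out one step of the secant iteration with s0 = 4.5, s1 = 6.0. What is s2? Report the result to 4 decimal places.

5.2667

h(4.5) = -8.050000, h(6.0) = 7.700000
s2 = 6.000000 − 7.700000·(6.000000 − 4.500000) / (7.700000 − (-8.050000)) = 6.000000 − (11.550000)/(15.750000) = 5.266667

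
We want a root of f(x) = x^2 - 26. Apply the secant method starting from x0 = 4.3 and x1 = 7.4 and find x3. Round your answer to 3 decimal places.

f(4.3) = -7.51000, f(7.4) = 28.76000
x2 = 7.40000 − 28.76000·(7.40000 − 4.30000) / (28.76000 − (-7.51000)) = 7.40000 − (89.15600)/(36.27000) = 4.94188
f(4.94188) = -1.57782
x3 = 4.94188 − (-1.57782)·(4.94188 − 7.40000) / (-1.57782 − 28.76000) = 4.94188 − (3.87847)/(-30.33782) = 5.06972

5.070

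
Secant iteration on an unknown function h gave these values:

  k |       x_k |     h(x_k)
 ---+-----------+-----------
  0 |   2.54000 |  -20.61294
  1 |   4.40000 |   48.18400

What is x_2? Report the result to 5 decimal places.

3.09729

x_2 = 4.40000 − 48.18400·(4.40000 − 2.54000) / (48.18400 − (-20.61294))
   = 4.40000 − (89.6222400)/(68.7969400) = 3.0972932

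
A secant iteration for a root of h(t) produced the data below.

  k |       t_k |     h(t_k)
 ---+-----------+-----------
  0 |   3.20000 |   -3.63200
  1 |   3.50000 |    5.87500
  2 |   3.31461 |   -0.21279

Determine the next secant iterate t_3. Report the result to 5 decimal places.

t_3 = 3.31461 − (-0.21279)·(3.31461 − 3.50000) / (-0.21279 − 5.87500)
   = 3.31461 − (0.0394491)/(-6.0877900) = 3.3210900

3.32109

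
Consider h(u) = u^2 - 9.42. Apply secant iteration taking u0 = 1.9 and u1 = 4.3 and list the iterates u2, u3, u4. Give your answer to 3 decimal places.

h(1.9) = -5.81000, h(4.3) = 9.07000
u2 = 4.30000 − 9.07000·(4.30000 − 1.90000) / (9.07000 − (-5.81000)) = 4.30000 − (21.76800)/(14.88000) = 2.83710
h(2.83710) = -1.37088
u3 = 2.83710 − (-1.37088)·(2.83710 − 4.30000) / (-1.37088 − 9.07000) = 2.83710 − (2.00547)/(-10.44088) = 3.02918
h(3.02918) = -0.24410
u4 = 3.02918 − (-0.24410)·(3.02918 − 2.83710) / (-0.24410 − (-1.37088)) = 3.02918 − (-0.04689)/(1.12678) = 3.07079

2.837, 3.029, 3.071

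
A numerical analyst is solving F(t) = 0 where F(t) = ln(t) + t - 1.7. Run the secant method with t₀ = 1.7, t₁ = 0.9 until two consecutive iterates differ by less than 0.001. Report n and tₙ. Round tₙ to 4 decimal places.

F(1.7) = 0.530628, F(0.9) = -0.905361
t₂ = 0.900000 − (-0.905361)·(-0.800000)/(-1.435989) = 1.404383;  |Δ| = 0.504383
F(1.404383) = 0.043981
t₃ = 1.404383 − 0.043981·(0.504383)/(0.949342) = 1.381016;  |Δ| = 0.023367
F(1.381016) = 0.003835
t₄ = 1.381016 − 0.003835·(-0.023367)/(-0.040146) = 1.378784;  |Δ| = 0.002232
F(1.378784) = -0.000015
t₅ = 1.378784 − (-0.000015)·(-0.002232)/(-0.003850) = 1.378792;  |Δ| = 0.000009
|t₅ − t₄| = 0.000009 < 0.001

n = 5, tₙ = 1.3788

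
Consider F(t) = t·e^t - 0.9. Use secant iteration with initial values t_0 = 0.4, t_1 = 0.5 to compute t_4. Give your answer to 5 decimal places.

0.52983

F(0.4) = -0.3032701, F(0.5) = -0.0756394
t_2 = 0.5000000 − (-0.0756394)·(0.5000000 − 0.4000000) / (-0.0756394 − (-0.3032701)) = 0.5000000 − (-0.0075639)/(0.2276308) = 0.5332290
F(0.5332290) = 0.0088499
t_3 = 0.5332290 − 0.0088499·(0.5332290 − 0.5000000) / (0.0088499 − (-0.0756394)) = 0.5332290 − (0.0002941)/(0.0844892) = 0.5297484
F(0.5297484) = -0.0002198
t_4 = 0.5297484 − (-0.0002198)·(0.5297484 − 0.5332290) / (-0.0002198 − 0.0088499) = 0.5297484 − (0.0000008)/(-0.0090696) = 0.5298327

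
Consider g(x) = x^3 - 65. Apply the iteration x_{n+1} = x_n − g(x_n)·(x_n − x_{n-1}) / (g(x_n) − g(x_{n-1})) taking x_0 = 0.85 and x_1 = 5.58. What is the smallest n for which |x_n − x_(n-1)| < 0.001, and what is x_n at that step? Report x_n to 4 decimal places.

n = 8, x_n = 4.0207

g(0.85) = -64.385875, g(5.58) = 108.741112
x_2 = 5.580000 − 108.741112·(4.730000)/(173.126987) = 2.609086;  |Δ| = 2.970914
g(2.609086) = -47.239100
x_3 = 2.609086 − (-47.239100)·(-2.970914)/(-155.980212) = 3.508836;  |Δ| = 0.899751
g(3.508836) = -21.799442
x_4 = 3.508836 − (-21.799442)·(0.899751)/(25.439658) = 4.279840;  |Δ| = 0.771004
g(4.279840) = 13.393954
x_5 = 4.279840 − 13.393954·(0.771004)/(35.193396) = 3.986410;  |Δ| = 0.293430
g(3.986410) = -1.650094
x_6 = 3.986410 − (-1.650094)·(-0.293430)/(-15.044048) = 4.018595;  |Δ| = 0.032185
g(4.018595) = -0.103292
x_7 = 4.018595 − (-0.103292)·(0.032185)/(1.546802) = 4.020744;  |Δ| = 0.002149
g(4.020744) = 0.000887
x_8 = 4.020744 − 0.000887·(0.002149)/(0.104179) = 4.020726;  |Δ| = 0.000018
|x_8 − x_7| = 0.000018 < 0.001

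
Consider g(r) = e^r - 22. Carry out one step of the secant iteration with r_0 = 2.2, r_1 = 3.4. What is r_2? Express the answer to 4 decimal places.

g(2.2) = -12.974987, g(3.4) = 7.964100
r_2 = 3.400000 − 7.964100·(3.400000 − 2.200000) / (7.964100 − (-12.974987)) = 3.400000 − (9.556920)/(20.939087) = 2.943585

2.9436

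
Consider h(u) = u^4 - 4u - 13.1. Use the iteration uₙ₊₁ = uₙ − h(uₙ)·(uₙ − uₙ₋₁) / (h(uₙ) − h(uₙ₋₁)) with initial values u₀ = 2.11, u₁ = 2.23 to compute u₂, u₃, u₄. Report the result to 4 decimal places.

h(2.11) = -1.718806, h(2.23) = 2.709734
u₂ = 2.230000 − 2.709734·(2.230000 − 2.110000) / (2.709734 − (-1.718806)) = 2.230000 − (0.325168)/(4.428540) = 2.156574
h(2.156574) = -0.096234
u₃ = 2.156574 − (-0.096234)·(2.156574 − 2.230000) / (-0.096234 − 2.709734) = 2.156574 − (0.007066)/(-2.805968) = 2.159093
h(2.159093) = -0.005101
u₄ = 2.159093 − (-0.005101)·(2.159093 − 2.156574) / (-0.005101 − (-0.096234)) = 2.159093 − (-0.000013)/(0.091133) = 2.159234

2.1566, 2.1591, 2.1592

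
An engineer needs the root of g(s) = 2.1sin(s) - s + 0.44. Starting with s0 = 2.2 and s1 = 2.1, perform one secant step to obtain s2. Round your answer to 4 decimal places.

g(2.2) = -0.062158, g(2.1) = 0.152740
s2 = 2.100000 − 0.152740·(2.100000 − 2.200000) / (0.152740 − (-0.062158)) = 2.100000 − (-0.015274)/(0.214897) = 2.171076

2.1711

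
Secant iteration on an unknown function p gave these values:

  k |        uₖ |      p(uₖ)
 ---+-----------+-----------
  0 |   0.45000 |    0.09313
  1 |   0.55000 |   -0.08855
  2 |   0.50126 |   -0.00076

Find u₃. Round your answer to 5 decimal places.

0.50084

u₃ = 0.50126 − (-0.00076)·(0.50126 − 0.55000) / (-0.00076 − (-0.08855))
   = 0.50126 − (0.0000370)/(0.0877900) = 0.5008381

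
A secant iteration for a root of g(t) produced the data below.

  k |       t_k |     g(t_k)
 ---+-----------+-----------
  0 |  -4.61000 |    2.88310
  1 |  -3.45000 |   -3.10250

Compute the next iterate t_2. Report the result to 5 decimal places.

t_2 = -3.45000 − (-3.10250)·(-3.45000 − (-4.61000)) / (-3.10250 − 2.88310)
   = -3.45000 − (-3.5989000)/(-5.9856000) = -4.0512597

-4.05126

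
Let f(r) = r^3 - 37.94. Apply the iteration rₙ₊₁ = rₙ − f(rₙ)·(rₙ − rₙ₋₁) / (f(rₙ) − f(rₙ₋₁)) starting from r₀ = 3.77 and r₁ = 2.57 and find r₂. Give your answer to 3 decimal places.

3.257

f(3.77) = 15.64263, f(2.57) = -20.96541
r₂ = 2.57000 − (-20.96541)·(2.57000 − 3.77000) / (-20.96541 − 15.64263) = 2.57000 − (25.15849)/(-36.60804) = 3.25724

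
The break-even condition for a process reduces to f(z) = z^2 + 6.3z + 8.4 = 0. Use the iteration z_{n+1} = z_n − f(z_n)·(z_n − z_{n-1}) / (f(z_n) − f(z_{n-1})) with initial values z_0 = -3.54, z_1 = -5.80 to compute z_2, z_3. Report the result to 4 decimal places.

f(-3.54) = -1.370400, f(-5.80) = 5.500000
z_2 = -5.800000 − 5.500000·(-5.800000 − (-3.540000)) / (5.500000 − (-1.370400)) = -5.800000 − (-12.430000)/(6.870400) = -3.990789
f(-3.990789) = -0.815573
z_3 = -3.990789 − (-0.815573)·(-3.990789 − (-5.800000)) / (-0.815573 − 5.500000) = -3.990789 − (-1.475543)/(-6.315573) = -4.224425

-3.9908, -4.2244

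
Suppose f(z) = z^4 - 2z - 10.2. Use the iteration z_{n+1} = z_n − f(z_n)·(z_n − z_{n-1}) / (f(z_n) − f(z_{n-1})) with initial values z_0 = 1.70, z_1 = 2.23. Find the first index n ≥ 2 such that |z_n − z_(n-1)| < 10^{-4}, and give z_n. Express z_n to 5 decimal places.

f(1.70) = -5.2479000, f(2.23) = 10.0697344
z_2 = 2.2300000 − 10.0697344·(0.5300000)/(15.3176344) = 1.8815807;  |Δ| = 0.3484193
f(1.8815807) = -1.4291117
z_3 = 1.8815807 − (-1.4291117)·(-0.3484193)/(-11.4988461) = 1.9248833;  |Δ| = 0.0433026
f(1.9248833) = -0.3214388
z_4 = 1.9248833 − (-0.3214388)·(0.0433026)/(1.1076730) = 1.9374494;  |Δ| = 0.0125661
f(1.9374494) = 0.0154423
z_5 = 1.9374494 − 0.0154423·(0.0125661)/(0.3368810) = 1.9368734;  |Δ| = 0.0005760
f(1.9368734) = -0.0001548
z_6 = 1.9368734 − (-0.0001548)·(-0.0005760)/(-0.0155971) = 1.9368791;  |Δ| = 0.0000057
|z_6 − z_5| = 0.0000057 < 10^{-4}

n = 6, z_n = 1.93688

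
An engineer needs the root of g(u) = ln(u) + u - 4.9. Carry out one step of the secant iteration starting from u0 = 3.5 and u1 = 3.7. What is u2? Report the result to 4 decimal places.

g(3.5) = -0.147237, g(3.7) = 0.108333
u2 = 3.700000 − 0.108333·(3.700000 − 3.500000) / (0.108333 − (-0.147237)) = 3.700000 − (0.021667)/(0.255570) = 3.615223

3.6152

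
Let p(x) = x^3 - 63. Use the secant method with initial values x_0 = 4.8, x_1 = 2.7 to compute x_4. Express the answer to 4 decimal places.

p(4.8) = 47.592000, p(2.7) = -43.317000
x_2 = 2.700000 − (-43.317000)·(2.700000 − 4.800000) / (-43.317000 − 47.592000) = 2.700000 − (90.965700)/(-90.909000) = 3.700624
p(3.700624) = -12.321380
x_3 = 3.700624 − (-12.321380)·(3.700624 − 2.700000) / (-12.321380 − (-43.317000)) = 3.700624 − (-12.329065)/(30.995620) = 4.098392
p(4.098392) = 5.839924
x_4 = 4.098392 − 5.839924·(4.098392 − 3.700624) / (5.839924 − (-12.321380)) = 4.098392 − (2.322935)/(18.161305) = 3.970486

3.9705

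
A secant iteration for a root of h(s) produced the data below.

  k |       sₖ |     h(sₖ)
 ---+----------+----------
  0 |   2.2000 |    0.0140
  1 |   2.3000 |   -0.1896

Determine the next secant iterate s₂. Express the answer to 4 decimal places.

2.2069

s₂ = 2.3000 − (-0.1896)·(2.3000 − 2.2000) / (-0.1896 − 0.0140)
   = 2.3000 − (-0.018960)/(-0.203600) = 2.206876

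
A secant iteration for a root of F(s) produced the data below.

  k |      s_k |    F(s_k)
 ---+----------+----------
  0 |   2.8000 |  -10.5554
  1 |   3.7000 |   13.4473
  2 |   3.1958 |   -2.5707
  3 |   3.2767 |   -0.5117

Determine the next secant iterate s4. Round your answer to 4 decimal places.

s4 = 3.2767 − (-0.5117)·(3.2767 − 3.1958) / (-0.5117 − (-2.5707))
   = 3.2767 − (-0.041397)/(2.059000) = 3.296805

3.2968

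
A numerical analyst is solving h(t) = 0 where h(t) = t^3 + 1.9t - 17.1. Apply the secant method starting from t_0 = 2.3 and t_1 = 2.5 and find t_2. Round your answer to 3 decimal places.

h(2.3) = -0.56300, h(2.5) = 3.27500
t_2 = 2.50000 − 3.27500·(2.50000 − 2.30000) / (3.27500 − (-0.56300)) = 2.50000 − (0.65500)/(3.83800) = 2.32934

2.329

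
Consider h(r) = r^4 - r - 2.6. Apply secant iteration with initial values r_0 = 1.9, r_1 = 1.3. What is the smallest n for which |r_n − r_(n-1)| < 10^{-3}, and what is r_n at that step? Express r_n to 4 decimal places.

n = 5, r_n = 1.4156

h(1.9) = 8.532100, h(1.3) = -1.043900
r_2 = 1.300000 − (-1.043900)·(-0.600000)/(-9.576000) = 1.365407;  |Δ| = 0.065407
h(1.365407) = -0.489655
r_3 = 1.365407 − (-0.489655)·(0.065407)/(0.554245) = 1.423192;  |Δ| = 0.057785
h(1.423192) = 0.079360
r_4 = 1.423192 − 0.079360·(0.057785)/(0.569015) = 1.415133;  |Δ| = 0.008059
h(1.415133) = -0.004722
r_5 = 1.415133 − (-0.004722)·(-0.008059)/(-0.084082) = 1.415585;  |Δ| = 0.000453
|r_5 − r_4| = 0.000453 < 10^{-3}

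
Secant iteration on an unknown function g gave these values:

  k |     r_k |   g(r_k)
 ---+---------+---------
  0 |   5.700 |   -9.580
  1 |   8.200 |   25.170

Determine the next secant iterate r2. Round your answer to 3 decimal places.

6.389

r2 = 8.200 − 25.170·(8.200 − 5.700) / (25.170 − (-9.580))
   = 8.200 − (62.92500)/(34.75000) = 6.38921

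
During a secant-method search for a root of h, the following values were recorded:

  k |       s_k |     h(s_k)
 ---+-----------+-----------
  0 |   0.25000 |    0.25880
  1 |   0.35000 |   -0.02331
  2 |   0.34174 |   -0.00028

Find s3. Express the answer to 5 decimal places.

s3 = 0.34174 − (-0.00028)·(0.34174 − 0.35000) / (-0.00028 − (-0.02331))
   = 0.34174 − (0.0000023)/(0.0230300) = 0.3416396

0.34164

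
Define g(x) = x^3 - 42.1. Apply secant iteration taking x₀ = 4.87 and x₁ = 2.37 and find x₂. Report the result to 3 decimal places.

3.074

g(4.87) = 73.40130, g(2.37) = -28.78795
x₂ = 2.37000 − (-28.78795)·(2.37000 − 4.87000) / (-28.78795 − 73.40130) = 2.37000 − (71.96987)/(-102.18925) = 3.07428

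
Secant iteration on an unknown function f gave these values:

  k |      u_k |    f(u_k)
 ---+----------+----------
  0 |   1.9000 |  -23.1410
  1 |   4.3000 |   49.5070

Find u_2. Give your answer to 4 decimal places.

2.6645

u_2 = 4.3000 − 49.5070·(4.3000 − 1.9000) / (49.5070 − (-23.1410))
   = 4.3000 − (118.816800)/(72.648000) = 2.664486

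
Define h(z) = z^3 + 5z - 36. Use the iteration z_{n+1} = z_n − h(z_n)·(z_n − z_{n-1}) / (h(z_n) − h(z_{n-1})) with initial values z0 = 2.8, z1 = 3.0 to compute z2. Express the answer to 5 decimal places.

2.80159

h(2.8) = -0.0480000, h(3.0) = 6.0000000
z2 = 3.0000000 − 6.0000000·(3.0000000 − 2.8000000) / (6.0000000 − (-0.0480000)) = 3.0000000 − (1.2000000)/(6.0480000) = 2.8015873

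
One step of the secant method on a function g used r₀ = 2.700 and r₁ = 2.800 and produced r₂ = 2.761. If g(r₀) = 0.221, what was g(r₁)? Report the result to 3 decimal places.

-0.141

The secant line through (2.700, 0.221) and (2.800, g(r₁)) crosses zero at r₂ = 2.761.
So (2.700, 0.221), (2.800, g(r₁)), (2.761, 0) are collinear:
g(r₁) = 0.221 · (2.800 − 2.761) / (2.700 − 2.761) = 0.221 · (0.03900)/(-0.06100) = -0.14130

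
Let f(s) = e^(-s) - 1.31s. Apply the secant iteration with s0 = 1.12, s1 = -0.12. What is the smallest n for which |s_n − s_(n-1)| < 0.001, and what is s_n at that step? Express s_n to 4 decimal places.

n = 5, s_n = 0.4748

f(1.12) = -1.140920, f(-0.12) = 1.284697
s2 = -0.120000 − 1.284697·(-1.240000)/(2.425617) = 0.536750;  |Δ| = 0.656750
f(0.536750) = -0.118497
s3 = 0.536750 − (-0.118497)·(0.656750)/(-1.403194) = 0.481289;  |Δ| = 0.055461
f(0.481289) = -0.012502
s4 = 0.481289 − (-0.012502)·(-0.055461)/(0.105996) = 0.474747;  |Δ| = 0.006541
f(0.474747) = 0.000123
s5 = 0.474747 − 0.000123·(-0.006541)/(0.012625) = 0.474811;  |Δ| = 0.000064
|s5 − s4| = 0.000064 < 0.001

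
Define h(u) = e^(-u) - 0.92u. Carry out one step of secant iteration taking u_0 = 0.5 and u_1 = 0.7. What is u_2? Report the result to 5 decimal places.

h(0.5) = 0.1465307, h(0.7) = -0.1474147
u_2 = 0.7000000 − (-0.1474147)·(0.7000000 − 0.5000000) / (-0.1474147 − 0.1465307) = 0.7000000 − (-0.0294829)/(-0.2939454) = 0.5996993

0.59970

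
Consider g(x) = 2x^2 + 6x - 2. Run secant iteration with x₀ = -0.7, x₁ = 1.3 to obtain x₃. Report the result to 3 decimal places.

g(-0.7) = -5.22000, g(1.3) = 9.18000
x₂ = 1.30000 − 9.18000·(1.30000 − (-0.70000)) / (9.18000 − (-5.22000)) = 1.30000 − (18.36000)/(14.40000) = 0.02500
g(0.02500) = -1.84875
x₃ = 0.02500 − (-1.84875)·(0.02500 − 1.30000) / (-1.84875 − 9.18000) = 0.02500 − (2.35716)/(-11.02875) = 0.23873

0.239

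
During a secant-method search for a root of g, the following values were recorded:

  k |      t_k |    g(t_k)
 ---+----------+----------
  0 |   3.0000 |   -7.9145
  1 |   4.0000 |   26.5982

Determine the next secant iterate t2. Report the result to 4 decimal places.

t2 = 4.0000 − 26.5982·(4.0000 − 3.0000) / (26.5982 − (-7.9145))
   = 4.0000 − (26.598200)/(34.512700) = 3.229321

3.2293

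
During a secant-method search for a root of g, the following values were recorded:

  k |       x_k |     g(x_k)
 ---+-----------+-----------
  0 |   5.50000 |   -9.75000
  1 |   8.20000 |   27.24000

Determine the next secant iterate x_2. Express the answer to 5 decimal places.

6.21168

x_2 = 8.20000 − 27.24000·(8.20000 − 5.50000) / (27.24000 − (-9.75000))
   = 8.20000 − (73.5480000)/(36.9900000) = 6.2116788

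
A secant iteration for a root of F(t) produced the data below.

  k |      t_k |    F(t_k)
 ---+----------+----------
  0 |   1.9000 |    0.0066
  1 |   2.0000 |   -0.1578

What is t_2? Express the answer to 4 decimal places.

1.9040

t_2 = 2.0000 − (-0.1578)·(2.0000 − 1.9000) / (-0.1578 − 0.0066)
   = 2.0000 − (-0.015780)/(-0.164400) = 1.904015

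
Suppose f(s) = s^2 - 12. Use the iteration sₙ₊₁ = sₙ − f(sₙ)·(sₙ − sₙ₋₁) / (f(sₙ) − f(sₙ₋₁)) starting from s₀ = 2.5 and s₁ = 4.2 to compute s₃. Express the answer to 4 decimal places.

f(2.5) = -5.750000, f(4.2) = 5.640000
s₂ = 4.200000 − 5.640000·(4.200000 − 2.500000) / (5.640000 − (-5.750000)) = 4.200000 − (9.588000)/(11.390000) = 3.358209
f(3.358209) = -0.722433
s₃ = 3.358209 − (-0.722433)·(3.358209 − 4.200000) / (-0.722433 − 5.640000) = 3.358209 − (0.608137)/(-6.362433) = 3.453791

3.4538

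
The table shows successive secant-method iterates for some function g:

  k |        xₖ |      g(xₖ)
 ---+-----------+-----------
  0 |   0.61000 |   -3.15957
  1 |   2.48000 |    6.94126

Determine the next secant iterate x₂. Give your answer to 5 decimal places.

1.19494

x₂ = 2.48000 − 6.94126·(2.48000 − 0.61000) / (6.94126 − (-3.15957))
   = 2.48000 − (12.9801562)/(10.1008300) = 1.1949416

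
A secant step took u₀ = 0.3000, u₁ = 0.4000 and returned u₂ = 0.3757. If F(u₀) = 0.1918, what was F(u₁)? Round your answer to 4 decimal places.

The secant line through (0.3000, 0.1918) and (0.4000, F(u₁)) crosses zero at u₂ = 0.3757.
So (0.3000, 0.1918), (0.4000, F(u₁)), (0.3757, 0) are collinear:
F(u₁) = 0.1918 · (0.4000 − 0.3757) / (0.3000 − 0.3757) = 0.1918 · (0.024300)/(-0.075700) = -0.061569

-0.0616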